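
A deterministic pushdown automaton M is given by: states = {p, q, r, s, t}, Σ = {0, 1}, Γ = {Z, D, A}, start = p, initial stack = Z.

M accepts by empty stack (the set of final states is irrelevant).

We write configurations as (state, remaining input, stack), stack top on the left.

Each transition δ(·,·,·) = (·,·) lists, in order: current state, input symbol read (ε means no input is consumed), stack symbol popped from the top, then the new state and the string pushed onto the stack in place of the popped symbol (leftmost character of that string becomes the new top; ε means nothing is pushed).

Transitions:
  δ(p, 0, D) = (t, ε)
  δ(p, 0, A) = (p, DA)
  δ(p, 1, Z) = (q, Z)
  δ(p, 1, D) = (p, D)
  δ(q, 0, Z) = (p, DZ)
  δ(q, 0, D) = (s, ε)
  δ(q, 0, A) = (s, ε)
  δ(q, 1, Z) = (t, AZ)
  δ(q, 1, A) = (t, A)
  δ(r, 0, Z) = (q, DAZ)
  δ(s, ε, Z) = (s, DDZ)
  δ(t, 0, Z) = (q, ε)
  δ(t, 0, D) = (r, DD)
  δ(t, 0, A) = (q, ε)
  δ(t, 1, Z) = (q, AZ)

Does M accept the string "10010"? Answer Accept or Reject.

(p, 10010, Z) ⊢ (q, 0010, Z) ⊢ (p, 010, DZ) ⊢ (t, 10, Z) ⊢ (q, 0, AZ) ⊢ (s, ε, Z) ⊢ (s, ε, DDZ)
All input consumed; stack is DDZ, not empty, and no further ε-move applies.

Reject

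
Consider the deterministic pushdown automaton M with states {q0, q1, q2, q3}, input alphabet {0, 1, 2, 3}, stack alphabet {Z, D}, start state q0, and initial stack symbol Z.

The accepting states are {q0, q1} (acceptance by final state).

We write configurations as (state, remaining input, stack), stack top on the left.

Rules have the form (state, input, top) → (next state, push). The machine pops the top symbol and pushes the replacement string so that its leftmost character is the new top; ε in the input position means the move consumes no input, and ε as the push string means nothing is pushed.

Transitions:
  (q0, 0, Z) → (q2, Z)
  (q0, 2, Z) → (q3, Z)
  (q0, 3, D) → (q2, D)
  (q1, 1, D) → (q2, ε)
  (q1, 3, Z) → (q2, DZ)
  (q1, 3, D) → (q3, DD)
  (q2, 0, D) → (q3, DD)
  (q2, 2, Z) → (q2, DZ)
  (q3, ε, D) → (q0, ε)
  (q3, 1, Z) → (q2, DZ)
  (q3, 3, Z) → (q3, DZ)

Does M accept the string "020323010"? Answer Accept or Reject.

Reject

(q0, 020323010, Z)
  read 0, top Z: go to q2, push Z → (q2, 20323010, Z)
  read 2, top Z: go to q2, push DZ → (q2, 0323010, DZ)
  read 0, top D: go to q3, push DD → (q3, 323010, DDZ)
  ε-move, top D: go to q0, push ε → (q0, 323010, DZ)
  read 3, top D: go to q2, push D → (q2, 23010, DZ)
No transition applies at (q2, 23010, DZ); input not fully consumed.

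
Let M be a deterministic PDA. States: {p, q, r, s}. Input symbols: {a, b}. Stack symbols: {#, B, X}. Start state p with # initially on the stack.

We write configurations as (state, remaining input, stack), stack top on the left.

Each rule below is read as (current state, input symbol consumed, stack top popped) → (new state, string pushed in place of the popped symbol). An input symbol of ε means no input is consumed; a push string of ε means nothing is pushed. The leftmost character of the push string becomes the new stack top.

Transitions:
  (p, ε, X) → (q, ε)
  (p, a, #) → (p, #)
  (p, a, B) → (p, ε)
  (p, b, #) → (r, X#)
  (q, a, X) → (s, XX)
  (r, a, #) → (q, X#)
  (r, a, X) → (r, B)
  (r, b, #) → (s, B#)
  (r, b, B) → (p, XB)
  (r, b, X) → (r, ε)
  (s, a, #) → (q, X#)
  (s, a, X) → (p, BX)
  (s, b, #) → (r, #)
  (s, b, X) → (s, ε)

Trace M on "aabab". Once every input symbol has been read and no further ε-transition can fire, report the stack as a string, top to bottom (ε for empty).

(p, aabab, #)
  read a, top #: go to p, push # → (p, abab, #)
  read a, top #: go to p, push # → (p, bab, #)
  read b, top #: go to r, push X# → (r, ab, X#)
  read a, top X: go to r, push B → (r, b, B#)
  read b, top B: go to p, push XB → (p, ε, XB#)
  ε-move, top X: go to q, push ε → (q, ε, B#)
All input consumed in state q with stack B#.

B#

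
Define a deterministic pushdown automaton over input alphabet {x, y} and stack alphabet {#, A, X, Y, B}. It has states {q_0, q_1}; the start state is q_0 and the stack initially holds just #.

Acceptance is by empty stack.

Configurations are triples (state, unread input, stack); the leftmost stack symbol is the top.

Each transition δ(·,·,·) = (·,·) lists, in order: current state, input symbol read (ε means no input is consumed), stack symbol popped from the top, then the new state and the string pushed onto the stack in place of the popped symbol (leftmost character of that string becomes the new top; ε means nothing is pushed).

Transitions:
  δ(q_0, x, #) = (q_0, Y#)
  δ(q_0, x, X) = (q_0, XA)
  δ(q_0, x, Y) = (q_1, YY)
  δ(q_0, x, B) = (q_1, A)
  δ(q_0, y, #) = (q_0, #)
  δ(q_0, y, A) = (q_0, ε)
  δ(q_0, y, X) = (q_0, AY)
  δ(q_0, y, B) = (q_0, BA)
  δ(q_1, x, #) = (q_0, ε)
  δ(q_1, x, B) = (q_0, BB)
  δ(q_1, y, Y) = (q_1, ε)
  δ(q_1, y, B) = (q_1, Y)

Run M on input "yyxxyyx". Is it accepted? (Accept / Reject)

Accept

(q_0, yyxxyyx, #) ⊢ (q_0, yxxyyx, #) ⊢ (q_0, xxyyx, #) ⊢ (q_0, xyyx, Y#) ⊢ (q_1, yyx, YY#) ⊢ (q_1, yx, Y#) ⊢ (q_1, x, #) ⊢ (q_0, ε, ε)
All input consumed and the stack is empty.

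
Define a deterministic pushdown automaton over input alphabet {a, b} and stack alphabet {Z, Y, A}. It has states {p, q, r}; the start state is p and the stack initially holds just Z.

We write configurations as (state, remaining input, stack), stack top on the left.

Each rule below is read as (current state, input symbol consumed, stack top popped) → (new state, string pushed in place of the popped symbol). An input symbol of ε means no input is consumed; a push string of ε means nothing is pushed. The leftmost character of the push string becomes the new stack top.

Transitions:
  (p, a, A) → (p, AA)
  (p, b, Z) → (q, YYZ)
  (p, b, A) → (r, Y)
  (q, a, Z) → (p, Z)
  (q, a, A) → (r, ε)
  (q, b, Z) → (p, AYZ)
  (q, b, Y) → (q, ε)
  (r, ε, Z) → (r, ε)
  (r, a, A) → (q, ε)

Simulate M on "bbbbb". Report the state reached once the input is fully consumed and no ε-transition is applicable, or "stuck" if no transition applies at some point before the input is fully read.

(p, bbbbb, Z) ⊢ (q, bbbb, YYZ) ⊢ (q, bbb, YZ) ⊢ (q, bb, Z) ⊢ (p, b, AYZ) ⊢ (r, ε, YYZ)
All input consumed; M is in state r.

r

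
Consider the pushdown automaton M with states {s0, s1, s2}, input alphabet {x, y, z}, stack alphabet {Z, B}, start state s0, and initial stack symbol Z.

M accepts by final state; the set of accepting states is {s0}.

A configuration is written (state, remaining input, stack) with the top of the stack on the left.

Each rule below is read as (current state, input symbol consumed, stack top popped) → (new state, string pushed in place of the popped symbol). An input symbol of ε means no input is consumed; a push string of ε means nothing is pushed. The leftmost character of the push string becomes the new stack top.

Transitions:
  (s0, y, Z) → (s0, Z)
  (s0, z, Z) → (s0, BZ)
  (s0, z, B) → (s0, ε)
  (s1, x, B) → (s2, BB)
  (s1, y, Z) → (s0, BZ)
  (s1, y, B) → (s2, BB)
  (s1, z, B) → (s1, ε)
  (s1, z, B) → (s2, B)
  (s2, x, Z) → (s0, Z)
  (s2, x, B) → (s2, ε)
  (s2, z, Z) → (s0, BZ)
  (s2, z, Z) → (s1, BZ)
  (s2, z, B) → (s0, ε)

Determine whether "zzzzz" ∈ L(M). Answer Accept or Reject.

One accepting computation: (s0, zzzzz, Z) ⊢ (s0, zzzz, BZ) ⊢ (s0, zzz, Z) ⊢ (s0, zz, BZ) ⊢ (s0, z, Z) ⊢ (s0, ε, BZ)
All input consumed and state s0 ∈ F.

Accept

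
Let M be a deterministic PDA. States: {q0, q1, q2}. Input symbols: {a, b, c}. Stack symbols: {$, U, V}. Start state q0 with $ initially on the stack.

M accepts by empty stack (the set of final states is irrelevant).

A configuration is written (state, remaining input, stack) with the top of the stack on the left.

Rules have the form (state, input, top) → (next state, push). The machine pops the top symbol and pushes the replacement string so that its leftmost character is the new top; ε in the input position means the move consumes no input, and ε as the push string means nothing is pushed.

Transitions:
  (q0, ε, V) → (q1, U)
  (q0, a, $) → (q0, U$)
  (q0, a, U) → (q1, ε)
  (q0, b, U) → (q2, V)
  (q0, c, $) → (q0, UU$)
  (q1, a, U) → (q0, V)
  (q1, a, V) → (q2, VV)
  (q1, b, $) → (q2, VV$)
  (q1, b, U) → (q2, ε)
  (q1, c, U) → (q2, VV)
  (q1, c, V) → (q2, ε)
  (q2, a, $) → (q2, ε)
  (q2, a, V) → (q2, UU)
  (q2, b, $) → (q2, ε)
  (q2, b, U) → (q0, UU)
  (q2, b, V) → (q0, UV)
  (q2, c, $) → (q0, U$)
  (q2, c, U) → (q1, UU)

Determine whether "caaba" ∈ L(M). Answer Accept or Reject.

(q0, caaba, $)
  read c, top $: go to q0, push UU$ → (q0, aaba, UU$)
  read a, top U: go to q1, push ε → (q1, aba, U$)
  read a, top U: go to q0, push V → (q0, ba, V$)
  ε-move, top V: go to q1, push U → (q1, ba, U$)
  read b, top U: go to q2, push ε → (q2, a, $)
  read a, top $: go to q2, push ε → (q2, ε, ε)
All input consumed and the stack is empty.

Accept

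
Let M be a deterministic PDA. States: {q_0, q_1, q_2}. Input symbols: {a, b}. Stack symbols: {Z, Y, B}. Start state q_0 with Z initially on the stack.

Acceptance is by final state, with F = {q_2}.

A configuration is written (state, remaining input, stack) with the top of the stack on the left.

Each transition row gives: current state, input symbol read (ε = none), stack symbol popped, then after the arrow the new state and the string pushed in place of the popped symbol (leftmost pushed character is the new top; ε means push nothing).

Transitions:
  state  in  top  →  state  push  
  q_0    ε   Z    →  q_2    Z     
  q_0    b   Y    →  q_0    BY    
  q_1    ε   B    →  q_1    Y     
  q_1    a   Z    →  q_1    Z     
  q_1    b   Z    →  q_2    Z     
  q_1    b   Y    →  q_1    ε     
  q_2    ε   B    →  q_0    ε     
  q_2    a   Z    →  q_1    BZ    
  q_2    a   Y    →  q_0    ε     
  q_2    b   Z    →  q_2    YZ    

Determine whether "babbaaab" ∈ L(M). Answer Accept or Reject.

Reject

(q_0, babbaaab, Z)
  ε-move, top Z: go to q_2, push Z → (q_2, babbaaab, Z)
  read b, top Z: go to q_2, push YZ → (q_2, abbaaab, YZ)
  read a, top Y: go to q_0, push ε → (q_0, bbaaab, Z)
  ε-move, top Z: go to q_2, push Z → (q_2, bbaaab, Z)
  read b, top Z: go to q_2, push YZ → (q_2, baaab, YZ)
No transition applies at (q_2, baaab, YZ); input not fully consumed.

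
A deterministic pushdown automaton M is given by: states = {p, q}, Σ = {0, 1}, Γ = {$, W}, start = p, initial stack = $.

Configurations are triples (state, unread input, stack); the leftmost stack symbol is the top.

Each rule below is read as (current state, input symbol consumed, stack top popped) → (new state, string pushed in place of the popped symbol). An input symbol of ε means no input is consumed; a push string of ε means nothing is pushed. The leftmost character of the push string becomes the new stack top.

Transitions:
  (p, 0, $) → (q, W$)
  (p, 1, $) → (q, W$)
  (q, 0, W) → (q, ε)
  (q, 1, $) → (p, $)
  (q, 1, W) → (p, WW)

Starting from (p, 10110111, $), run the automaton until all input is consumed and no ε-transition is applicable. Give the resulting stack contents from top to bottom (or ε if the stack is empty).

WW$

(p, 10110111, $)
  read 1, top $: go to q, push W$ → (q, 0110111, W$)
  read 0, top W: go to q, push ε → (q, 110111, $)
  read 1, top $: go to p, push $ → (p, 10111, $)
  read 1, top $: go to q, push W$ → (q, 0111, W$)
  read 0, top W: go to q, push ε → (q, 111, $)
  read 1, top $: go to p, push $ → (p, 11, $)
  read 1, top $: go to q, push W$ → (q, 1, W$)
  read 1, top W: go to p, push WW → (p, ε, WW$)
All input consumed in state p with stack WW$.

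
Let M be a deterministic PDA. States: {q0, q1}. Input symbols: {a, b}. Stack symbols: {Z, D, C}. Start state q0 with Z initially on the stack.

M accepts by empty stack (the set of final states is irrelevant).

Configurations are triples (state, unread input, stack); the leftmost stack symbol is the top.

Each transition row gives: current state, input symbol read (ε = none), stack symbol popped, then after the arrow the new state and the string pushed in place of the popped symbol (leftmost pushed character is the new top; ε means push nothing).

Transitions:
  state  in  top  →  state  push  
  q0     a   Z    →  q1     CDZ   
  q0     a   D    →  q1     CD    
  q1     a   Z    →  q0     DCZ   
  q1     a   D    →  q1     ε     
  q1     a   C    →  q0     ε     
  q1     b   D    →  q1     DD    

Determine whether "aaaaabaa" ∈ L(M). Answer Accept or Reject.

Reject

(q0, aaaaabaa, Z)
  read a, top Z: go to q1, push CDZ → (q1, aaaabaa, CDZ)
  read a, top C: go to q0, push ε → (q0, aaabaa, DZ)
  read a, top D: go to q1, push CD → (q1, aabaa, CDZ)
  read a, top C: go to q0, push ε → (q0, abaa, DZ)
  read a, top D: go to q1, push CD → (q1, baa, CDZ)
No transition applies at (q1, baa, CDZ); input not fully consumed.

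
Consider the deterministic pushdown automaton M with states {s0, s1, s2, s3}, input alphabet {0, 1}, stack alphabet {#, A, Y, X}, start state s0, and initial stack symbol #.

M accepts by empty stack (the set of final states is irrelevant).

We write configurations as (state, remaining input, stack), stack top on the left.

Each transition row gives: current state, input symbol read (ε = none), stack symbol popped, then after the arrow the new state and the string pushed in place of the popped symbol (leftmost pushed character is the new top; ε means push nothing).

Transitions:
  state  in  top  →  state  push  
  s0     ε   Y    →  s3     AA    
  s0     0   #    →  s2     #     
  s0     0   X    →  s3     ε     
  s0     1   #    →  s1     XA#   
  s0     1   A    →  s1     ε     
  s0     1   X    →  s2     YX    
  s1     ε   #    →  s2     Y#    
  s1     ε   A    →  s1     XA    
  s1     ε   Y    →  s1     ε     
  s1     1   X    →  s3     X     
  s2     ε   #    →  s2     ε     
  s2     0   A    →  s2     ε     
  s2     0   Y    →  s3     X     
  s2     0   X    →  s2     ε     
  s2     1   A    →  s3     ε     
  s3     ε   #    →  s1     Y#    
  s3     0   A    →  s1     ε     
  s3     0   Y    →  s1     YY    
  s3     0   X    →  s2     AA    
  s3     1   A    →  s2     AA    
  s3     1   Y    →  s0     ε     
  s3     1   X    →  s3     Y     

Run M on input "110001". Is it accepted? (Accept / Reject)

Reject

(s0, 110001, #)
  read 1, top #: go to s1, push XA# → (s1, 10001, XA#)
  read 1, top X: go to s3, push X → (s3, 0001, XA#)
  read 0, top X: go to s2, push AA → (s2, 001, AAA#)
  read 0, top A: go to s2, push ε → (s2, 01, AA#)
  read 0, top A: go to s2, push ε → (s2, 1, A#)
  read 1, top A: go to s3, push ε → (s3, ε, #)
  ε-move, top #: go to s1, push Y# → (s1, ε, Y#)
  ε-move, top Y: go to s1, push ε → (s1, ε, #)
  ε-move, top #: go to s2, push Y# → (s2, ε, Y#)
All input consumed; stack is Y#, not empty, and no further ε-move applies.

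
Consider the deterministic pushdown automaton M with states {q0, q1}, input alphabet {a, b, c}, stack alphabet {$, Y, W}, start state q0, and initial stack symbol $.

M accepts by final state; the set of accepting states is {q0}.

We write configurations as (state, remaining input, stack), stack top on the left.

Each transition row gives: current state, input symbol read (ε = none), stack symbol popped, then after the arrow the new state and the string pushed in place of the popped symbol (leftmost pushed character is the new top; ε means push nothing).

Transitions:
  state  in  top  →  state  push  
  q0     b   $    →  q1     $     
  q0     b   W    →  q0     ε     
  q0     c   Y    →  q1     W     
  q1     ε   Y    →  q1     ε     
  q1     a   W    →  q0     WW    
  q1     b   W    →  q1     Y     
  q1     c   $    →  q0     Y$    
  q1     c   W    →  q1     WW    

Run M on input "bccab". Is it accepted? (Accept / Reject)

Accept

(q0, bccab, $)
  read b, top $: go to q1, push $ → (q1, ccab, $)
  read c, top $: go to q0, push Y$ → (q0, cab, Y$)
  read c, top Y: go to q1, push W → (q1, ab, W$)
  read a, top W: go to q0, push WW → (q0, b, WW$)
  read b, top W: go to q0, push ε → (q0, ε, W$)
All input consumed; state q0 ∈ F.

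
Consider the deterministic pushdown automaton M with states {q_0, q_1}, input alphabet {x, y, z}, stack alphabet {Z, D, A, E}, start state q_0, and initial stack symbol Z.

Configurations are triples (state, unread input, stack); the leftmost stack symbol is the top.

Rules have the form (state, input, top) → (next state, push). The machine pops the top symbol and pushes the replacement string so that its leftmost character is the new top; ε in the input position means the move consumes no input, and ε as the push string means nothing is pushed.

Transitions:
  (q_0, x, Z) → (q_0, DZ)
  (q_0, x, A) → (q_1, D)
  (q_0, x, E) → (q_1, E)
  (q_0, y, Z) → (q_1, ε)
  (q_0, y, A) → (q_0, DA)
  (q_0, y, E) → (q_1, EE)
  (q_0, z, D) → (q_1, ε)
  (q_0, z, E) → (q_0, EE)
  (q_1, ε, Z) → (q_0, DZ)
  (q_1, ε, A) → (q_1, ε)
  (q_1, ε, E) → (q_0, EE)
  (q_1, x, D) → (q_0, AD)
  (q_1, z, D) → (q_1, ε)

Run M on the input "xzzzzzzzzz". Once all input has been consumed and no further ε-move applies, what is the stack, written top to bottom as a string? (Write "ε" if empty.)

DZ

(q_0, xzzzzzzzzz, Z)
  read x, top Z: go to q_0, push DZ → (q_0, zzzzzzzzz, DZ)
  read z, top D: go to q_1, push ε → (q_1, zzzzzzzz, Z)
  ε-move, top Z: go to q_0, push DZ → (q_0, zzzzzzzz, DZ)
  read z, top D: go to q_1, push ε → (q_1, zzzzzzz, Z)
  ε-move, top Z: go to q_0, push DZ → (q_0, zzzzzzz, DZ)
  read z, top D: go to q_1, push ε → (q_1, zzzzzz, Z)
  ε-move, top Z: go to q_0, push DZ → (q_0, zzzzzz, DZ)
  read z, top D: go to q_1, push ε → (q_1, zzzzz, Z)
  ε-move, top Z: go to q_0, push DZ → (q_0, zzzzz, DZ)
  read z, top D: go to q_1, push ε → (q_1, zzzz, Z)
  ε-move, top Z: go to q_0, push DZ → (q_0, zzzz, DZ)
  read z, top D: go to q_1, push ε → (q_1, zzz, Z)
  ε-move, top Z: go to q_0, push DZ → (q_0, zzz, DZ)
  read z, top D: go to q_1, push ε → (q_1, zz, Z)
  ε-move, top Z: go to q_0, push DZ → (q_0, zz, DZ)
  read z, top D: go to q_1, push ε → (q_1, z, Z)
  ε-move, top Z: go to q_0, push DZ → (q_0, z, DZ)
  read z, top D: go to q_1, push ε → (q_1, ε, Z)
  ε-move, top Z: go to q_0, push DZ → (q_0, ε, DZ)
All input consumed in state q_0 with stack DZ.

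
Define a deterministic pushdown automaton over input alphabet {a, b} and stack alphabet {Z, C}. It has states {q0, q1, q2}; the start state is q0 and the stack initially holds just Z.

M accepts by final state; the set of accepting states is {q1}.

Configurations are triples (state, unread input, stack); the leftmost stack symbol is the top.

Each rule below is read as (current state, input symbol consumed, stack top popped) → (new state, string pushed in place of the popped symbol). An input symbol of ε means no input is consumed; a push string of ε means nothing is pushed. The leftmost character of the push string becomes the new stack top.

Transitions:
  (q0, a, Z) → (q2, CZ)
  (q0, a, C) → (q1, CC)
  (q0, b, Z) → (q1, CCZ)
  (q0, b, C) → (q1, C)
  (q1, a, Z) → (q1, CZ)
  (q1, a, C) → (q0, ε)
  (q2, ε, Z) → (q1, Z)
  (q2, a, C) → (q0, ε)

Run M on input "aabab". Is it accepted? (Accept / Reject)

(q0, aabab, Z)
  read a, top Z: go to q2, push CZ → (q2, abab, CZ)
  read a, top C: go to q0, push ε → (q0, bab, Z)
  read b, top Z: go to q1, push CCZ → (q1, ab, CCZ)
  read a, top C: go to q0, push ε → (q0, b, CZ)
  read b, top C: go to q1, push C → (q1, ε, CZ)
All input consumed; state q1 ∈ F.

Accept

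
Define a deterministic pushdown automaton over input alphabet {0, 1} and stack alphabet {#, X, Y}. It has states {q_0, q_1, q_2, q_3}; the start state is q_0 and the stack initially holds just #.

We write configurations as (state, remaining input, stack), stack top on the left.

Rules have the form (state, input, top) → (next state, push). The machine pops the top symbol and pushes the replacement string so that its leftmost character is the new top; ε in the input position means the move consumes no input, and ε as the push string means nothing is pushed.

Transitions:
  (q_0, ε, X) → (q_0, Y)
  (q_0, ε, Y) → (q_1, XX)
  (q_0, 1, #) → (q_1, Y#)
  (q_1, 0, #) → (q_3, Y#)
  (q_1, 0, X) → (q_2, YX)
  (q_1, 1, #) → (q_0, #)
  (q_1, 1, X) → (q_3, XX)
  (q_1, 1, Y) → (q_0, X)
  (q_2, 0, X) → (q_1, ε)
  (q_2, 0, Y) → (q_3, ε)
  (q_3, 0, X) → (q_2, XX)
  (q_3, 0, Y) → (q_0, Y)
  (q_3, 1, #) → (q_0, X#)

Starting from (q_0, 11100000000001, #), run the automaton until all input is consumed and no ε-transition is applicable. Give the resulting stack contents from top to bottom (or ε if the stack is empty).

XXXX#

(q_0, 11100000000001, #) ⊢ (q_1, 1100000000001, Y#) ⊢ (q_0, 100000000001, X#) ⊢ (q_0, 100000000001, Y#) ⊢ (q_1, 100000000001, XX#) ⊢ (q_3, 00000000001, XXX#) ⊢ (q_2, 0000000001, XXXX#) ⊢ (q_1, 000000001, XXX#) ⊢ (q_2, 00000001, YXXX#) ⊢ (q_3, 0000001, XXX#) ⊢ (q_2, 000001, XXXX#) ⊢ (q_1, 00001, XXX#) ⊢ (q_2, 0001, YXXX#) ⊢ (q_3, 001, XXX#) ⊢ (q_2, 01, XXXX#) ⊢ (q_1, 1, XXX#) ⊢ (q_3, ε, XXXX#)
All input consumed in state q_3 with stack XXXX#.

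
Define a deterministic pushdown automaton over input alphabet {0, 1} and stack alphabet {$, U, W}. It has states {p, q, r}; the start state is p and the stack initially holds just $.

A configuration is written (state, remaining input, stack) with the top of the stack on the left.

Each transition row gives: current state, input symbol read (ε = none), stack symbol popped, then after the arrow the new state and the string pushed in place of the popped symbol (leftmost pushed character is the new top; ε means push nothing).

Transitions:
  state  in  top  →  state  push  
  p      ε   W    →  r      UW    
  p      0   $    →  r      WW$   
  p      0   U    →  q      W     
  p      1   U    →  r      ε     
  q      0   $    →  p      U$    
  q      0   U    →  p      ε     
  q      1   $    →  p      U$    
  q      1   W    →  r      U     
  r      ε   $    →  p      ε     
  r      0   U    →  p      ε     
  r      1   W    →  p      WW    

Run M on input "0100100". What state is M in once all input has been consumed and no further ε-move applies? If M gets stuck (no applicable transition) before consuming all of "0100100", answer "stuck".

(p, 0100100, $)
  read 0, top $: go to r, push WW$ → (r, 100100, WW$)
  read 1, top W: go to p, push WW → (p, 00100, WWW$)
  ε-move, top W: go to r, push UW → (r, 00100, UWWW$)
  read 0, top U: go to p, push ε → (p, 0100, WWW$)
  ε-move, top W: go to r, push UW → (r, 0100, UWWW$)
  read 0, top U: go to p, push ε → (p, 100, WWW$)
  ε-move, top W: go to r, push UW → (r, 100, UWWW$)
No transition for (r, 1, top U); M blocks with input 100 remaining.

stuck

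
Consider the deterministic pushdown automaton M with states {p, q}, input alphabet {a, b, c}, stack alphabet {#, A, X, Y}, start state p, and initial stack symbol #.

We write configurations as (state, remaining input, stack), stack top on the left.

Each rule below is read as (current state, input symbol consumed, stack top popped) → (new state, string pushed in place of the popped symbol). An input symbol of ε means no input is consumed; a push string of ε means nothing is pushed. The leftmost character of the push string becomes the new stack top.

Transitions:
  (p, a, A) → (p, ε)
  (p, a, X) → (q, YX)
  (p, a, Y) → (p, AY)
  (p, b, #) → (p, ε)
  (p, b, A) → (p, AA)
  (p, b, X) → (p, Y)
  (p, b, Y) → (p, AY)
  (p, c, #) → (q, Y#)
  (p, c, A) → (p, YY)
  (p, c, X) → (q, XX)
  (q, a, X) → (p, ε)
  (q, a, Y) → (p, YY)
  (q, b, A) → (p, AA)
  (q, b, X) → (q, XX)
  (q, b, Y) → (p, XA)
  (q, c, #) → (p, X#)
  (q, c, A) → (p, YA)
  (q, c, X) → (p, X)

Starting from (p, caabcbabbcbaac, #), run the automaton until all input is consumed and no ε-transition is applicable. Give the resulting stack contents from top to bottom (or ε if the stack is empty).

(p, caabcbabbcbaac, #)
  read c, top #: go to q, push Y# → (q, aabcbabbcbaac, Y#)
  read a, top Y: go to p, push YY → (p, abcbabbcbaac, YY#)
  read a, top Y: go to p, push AY → (p, bcbabbcbaac, AYY#)
  read b, top A: go to p, push AA → (p, cbabbcbaac, AAYY#)
  read c, top A: go to p, push YY → (p, babbcbaac, YYAYY#)
  read b, top Y: go to p, push AY → (p, abbcbaac, AYYAYY#)
  read a, top A: go to p, push ε → (p, bbcbaac, YYAYY#)
  read b, top Y: go to p, push AY → (p, bcbaac, AYYAYY#)
  read b, top A: go to p, push AA → (p, cbaac, AAYYAYY#)
  read c, top A: go to p, push YY → (p, baac, YYAYYAYY#)
  read b, top Y: go to p, push AY → (p, aac, AYYAYYAYY#)
  read a, top A: go to p, push ε → (p, ac, YYAYYAYY#)
  read a, top Y: go to p, push AY → (p, c, AYYAYYAYY#)
  read c, top A: go to p, push YY → (p, ε, YYYYAYYAYY#)
All input consumed in state p with stack YYYYAYYAYY#.

YYYYAYYAYY#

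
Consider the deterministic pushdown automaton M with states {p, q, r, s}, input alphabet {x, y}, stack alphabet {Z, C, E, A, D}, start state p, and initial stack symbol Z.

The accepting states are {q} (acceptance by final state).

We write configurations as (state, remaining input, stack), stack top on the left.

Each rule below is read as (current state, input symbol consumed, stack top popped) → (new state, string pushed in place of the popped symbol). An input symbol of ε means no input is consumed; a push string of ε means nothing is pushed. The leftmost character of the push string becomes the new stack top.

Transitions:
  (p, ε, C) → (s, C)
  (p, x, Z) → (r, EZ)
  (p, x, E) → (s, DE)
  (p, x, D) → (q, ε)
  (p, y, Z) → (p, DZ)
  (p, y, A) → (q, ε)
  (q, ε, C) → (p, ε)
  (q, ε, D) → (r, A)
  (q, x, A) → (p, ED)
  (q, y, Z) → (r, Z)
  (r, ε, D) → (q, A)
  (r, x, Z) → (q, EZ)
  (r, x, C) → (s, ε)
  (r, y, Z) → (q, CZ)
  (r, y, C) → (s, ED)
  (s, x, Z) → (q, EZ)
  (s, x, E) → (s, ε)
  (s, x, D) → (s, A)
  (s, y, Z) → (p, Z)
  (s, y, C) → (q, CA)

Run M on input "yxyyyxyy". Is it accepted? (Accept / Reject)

(p, yxyyyxyy, Z)
  read y, top Z: go to p, push DZ → (p, xyyyxyy, DZ)
  read x, top D: go to q, push ε → (q, yyyxyy, Z)
  read y, top Z: go to r, push Z → (r, yyxyy, Z)
  read y, top Z: go to q, push CZ → (q, yxyy, CZ)
  ε-move, top C: go to p, push ε → (p, yxyy, Z)
  read y, top Z: go to p, push DZ → (p, xyy, DZ)
  read x, top D: go to q, push ε → (q, yy, Z)
  read y, top Z: go to r, push Z → (r, y, Z)
  read y, top Z: go to q, push CZ → (q, ε, CZ)
All input consumed; state q ∈ F.

Accept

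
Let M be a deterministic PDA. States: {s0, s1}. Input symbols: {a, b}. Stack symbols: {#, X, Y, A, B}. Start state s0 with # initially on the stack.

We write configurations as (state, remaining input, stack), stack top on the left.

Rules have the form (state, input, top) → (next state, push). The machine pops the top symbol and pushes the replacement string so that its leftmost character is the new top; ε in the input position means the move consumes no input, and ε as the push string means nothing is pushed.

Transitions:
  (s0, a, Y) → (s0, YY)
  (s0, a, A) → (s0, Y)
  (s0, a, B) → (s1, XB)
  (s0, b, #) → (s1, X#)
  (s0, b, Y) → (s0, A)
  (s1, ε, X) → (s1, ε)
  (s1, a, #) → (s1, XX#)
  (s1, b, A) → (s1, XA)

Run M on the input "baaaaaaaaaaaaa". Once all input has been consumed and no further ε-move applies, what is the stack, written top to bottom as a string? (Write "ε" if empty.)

(s0, baaaaaaaaaaaaa, #)
  read b, top #: go to s1, push X# → (s1, aaaaaaaaaaaaa, X#)
  ε-move, top X: go to s1, push ε → (s1, aaaaaaaaaaaaa, #)
  read a, top #: go to s1, push XX# → (s1, aaaaaaaaaaaa, XX#)
  ε-move, top X: go to s1, push ε → (s1, aaaaaaaaaaaa, X#)
  ε-move, top X: go to s1, push ε → (s1, aaaaaaaaaaaa, #)
  read a, top #: go to s1, push XX# → (s1, aaaaaaaaaaa, XX#)
  ε-move, top X: go to s1, push ε → (s1, aaaaaaaaaaa, X#)
  ε-move, top X: go to s1, push ε → (s1, aaaaaaaaaaa, #)
  read a, top #: go to s1, push XX# → (s1, aaaaaaaaaa, XX#)
  ε-move, top X: go to s1, push ε → (s1, aaaaaaaaaa, X#)
  ε-move, top X: go to s1, push ε → (s1, aaaaaaaaaa, #)
  read a, top #: go to s1, push XX# → (s1, aaaaaaaaa, XX#)
  ε-move, top X: go to s1, push ε → (s1, aaaaaaaaa, X#)
  ε-move, top X: go to s1, push ε → (s1, aaaaaaaaa, #)
  read a, top #: go to s1, push XX# → (s1, aaaaaaaa, XX#)
  ε-move, top X: go to s1, push ε → (s1, aaaaaaaa, X#)
  ε-move, top X: go to s1, push ε → (s1, aaaaaaaa, #)
  read a, top #: go to s1, push XX# → (s1, aaaaaaa, XX#)
  ε-move, top X: go to s1, push ε → (s1, aaaaaaa, X#)
  ε-move, top X: go to s1, push ε → (s1, aaaaaaa, #)
  read a, top #: go to s1, push XX# → (s1, aaaaaa, XX#)
  ε-move, top X: go to s1, push ε → (s1, aaaaaa, X#)
  ε-move, top X: go to s1, push ε → (s1, aaaaaa, #)
  read a, top #: go to s1, push XX# → (s1, aaaaa, XX#)
  ε-move, top X: go to s1, push ε → (s1, aaaaa, X#)
  ε-move, top X: go to s1, push ε → (s1, aaaaa, #)
  read a, top #: go to s1, push XX# → (s1, aaaa, XX#)
  ε-move, top X: go to s1, push ε → (s1, aaaa, X#)
  ε-move, top X: go to s1, push ε → (s1, aaaa, #)
  read a, top #: go to s1, push XX# → (s1, aaa, XX#)
  ε-move, top X: go to s1, push ε → (s1, aaa, X#)
  ε-move, top X: go to s1, push ε → (s1, aaa, #)
  read a, top #: go to s1, push XX# → (s1, aa, XX#)
  ε-move, top X: go to s1, push ε → (s1, aa, X#)
  ε-move, top X: go to s1, push ε → (s1, aa, #)
  read a, top #: go to s1, push XX# → (s1, a, XX#)
  ε-move, top X: go to s1, push ε → (s1, a, X#)
  ε-move, top X: go to s1, push ε → (s1, a, #)
  read a, top #: go to s1, push XX# → (s1, ε, XX#)
  ε-move, top X: go to s1, push ε → (s1, ε, X#)
  ε-move, top X: go to s1, push ε → (s1, ε, #)
All input consumed in state s1 with stack #.

#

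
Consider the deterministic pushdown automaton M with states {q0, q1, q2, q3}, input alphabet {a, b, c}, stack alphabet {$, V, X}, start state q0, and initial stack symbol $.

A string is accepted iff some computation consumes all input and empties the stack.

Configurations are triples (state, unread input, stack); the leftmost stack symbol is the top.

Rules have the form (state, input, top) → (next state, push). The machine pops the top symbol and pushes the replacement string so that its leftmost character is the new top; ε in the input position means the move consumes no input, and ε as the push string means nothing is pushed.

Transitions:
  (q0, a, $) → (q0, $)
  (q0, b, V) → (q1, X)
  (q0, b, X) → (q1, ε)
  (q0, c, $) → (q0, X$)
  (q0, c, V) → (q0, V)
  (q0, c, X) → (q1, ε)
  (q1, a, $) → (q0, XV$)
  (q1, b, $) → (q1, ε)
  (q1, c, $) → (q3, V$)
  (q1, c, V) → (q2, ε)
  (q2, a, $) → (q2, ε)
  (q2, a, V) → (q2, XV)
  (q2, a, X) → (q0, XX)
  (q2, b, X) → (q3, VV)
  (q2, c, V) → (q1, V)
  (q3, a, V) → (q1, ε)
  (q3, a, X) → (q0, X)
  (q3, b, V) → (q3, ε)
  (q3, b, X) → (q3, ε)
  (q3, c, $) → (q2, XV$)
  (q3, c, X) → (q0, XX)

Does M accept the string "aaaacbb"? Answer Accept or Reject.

(q0, aaaacbb, $)
  read a, top $: go to q0, push $ → (q0, aaacbb, $)
  read a, top $: go to q0, push $ → (q0, aacbb, $)
  read a, top $: go to q0, push $ → (q0, acbb, $)
  read a, top $: go to q0, push $ → (q0, cbb, $)
  read c, top $: go to q0, push X$ → (q0, bb, X$)
  read b, top X: go to q1, push ε → (q1, b, $)
  read b, top $: go to q1, push ε → (q1, ε, ε)
All input consumed and the stack is empty.

Accept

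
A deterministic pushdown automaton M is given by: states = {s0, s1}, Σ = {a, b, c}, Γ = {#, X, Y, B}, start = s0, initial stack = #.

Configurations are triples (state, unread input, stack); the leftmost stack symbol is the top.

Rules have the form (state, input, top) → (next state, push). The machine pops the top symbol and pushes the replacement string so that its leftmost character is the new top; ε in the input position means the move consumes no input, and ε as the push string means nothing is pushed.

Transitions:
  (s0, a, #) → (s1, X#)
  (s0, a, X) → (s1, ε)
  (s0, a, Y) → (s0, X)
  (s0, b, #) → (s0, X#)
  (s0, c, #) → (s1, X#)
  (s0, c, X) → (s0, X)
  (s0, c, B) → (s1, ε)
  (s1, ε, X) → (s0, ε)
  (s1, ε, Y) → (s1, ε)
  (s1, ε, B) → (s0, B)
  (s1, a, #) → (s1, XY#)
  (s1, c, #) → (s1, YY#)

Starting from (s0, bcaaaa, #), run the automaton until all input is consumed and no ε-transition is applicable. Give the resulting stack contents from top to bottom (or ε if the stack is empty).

#

(s0, bcaaaa, #) ⊢ (s0, caaaa, X#) ⊢ (s0, aaaa, X#) ⊢ (s1, aaa, #) ⊢ (s1, aa, XY#) ⊢ (s0, aa, Y#) ⊢ (s0, a, X#) ⊢ (s1, ε, #)
All input consumed in state s1 with stack #.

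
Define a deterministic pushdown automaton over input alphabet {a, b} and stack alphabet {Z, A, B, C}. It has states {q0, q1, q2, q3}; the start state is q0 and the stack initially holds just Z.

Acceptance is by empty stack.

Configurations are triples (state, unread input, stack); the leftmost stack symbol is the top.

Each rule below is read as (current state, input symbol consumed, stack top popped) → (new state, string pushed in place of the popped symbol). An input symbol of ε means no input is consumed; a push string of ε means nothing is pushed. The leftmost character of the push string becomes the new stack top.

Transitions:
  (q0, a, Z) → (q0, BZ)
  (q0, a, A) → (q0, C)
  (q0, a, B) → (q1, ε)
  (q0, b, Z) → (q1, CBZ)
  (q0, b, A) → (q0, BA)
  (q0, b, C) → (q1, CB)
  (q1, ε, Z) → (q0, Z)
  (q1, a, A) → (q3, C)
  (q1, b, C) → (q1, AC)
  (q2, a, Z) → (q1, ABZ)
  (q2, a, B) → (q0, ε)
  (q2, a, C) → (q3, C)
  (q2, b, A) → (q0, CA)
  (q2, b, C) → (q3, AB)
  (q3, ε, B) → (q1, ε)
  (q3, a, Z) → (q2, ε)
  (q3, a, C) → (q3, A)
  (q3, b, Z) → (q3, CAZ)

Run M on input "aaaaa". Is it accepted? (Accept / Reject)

Reject

(q0, aaaaa, Z) ⊢ (q0, aaaa, BZ) ⊢ (q1, aaa, Z) ⊢ (q0, aaa, Z) ⊢ (q0, aa, BZ) ⊢ (q1, a, Z) ⊢ (q0, a, Z) ⊢ (q0, ε, BZ)
All input consumed; stack is BZ, not empty, and no further ε-move applies.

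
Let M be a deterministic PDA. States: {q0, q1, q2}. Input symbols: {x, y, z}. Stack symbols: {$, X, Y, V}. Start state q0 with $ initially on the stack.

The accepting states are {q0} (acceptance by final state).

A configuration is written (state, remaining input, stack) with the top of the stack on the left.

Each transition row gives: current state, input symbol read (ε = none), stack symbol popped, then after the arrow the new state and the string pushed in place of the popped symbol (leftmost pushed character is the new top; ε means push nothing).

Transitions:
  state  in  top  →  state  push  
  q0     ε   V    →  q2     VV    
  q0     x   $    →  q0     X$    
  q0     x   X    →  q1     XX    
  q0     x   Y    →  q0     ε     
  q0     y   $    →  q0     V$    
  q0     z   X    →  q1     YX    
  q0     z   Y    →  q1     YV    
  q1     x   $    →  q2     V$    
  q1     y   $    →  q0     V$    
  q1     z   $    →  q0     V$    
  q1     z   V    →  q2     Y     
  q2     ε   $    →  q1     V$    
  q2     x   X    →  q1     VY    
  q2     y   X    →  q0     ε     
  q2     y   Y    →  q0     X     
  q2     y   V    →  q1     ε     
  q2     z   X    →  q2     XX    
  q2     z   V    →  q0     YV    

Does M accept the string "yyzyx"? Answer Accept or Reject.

(q0, yyzyx, $) ⊢ (q0, yzyx, V$) ⊢ (q2, yzyx, VV$) ⊢ (q1, zyx, V$) ⊢ (q2, yx, Y$) ⊢ (q0, x, X$) ⊢ (q1, ε, XX$)
All input consumed; state q1 ∉ F and no further ε-move applies.

Reject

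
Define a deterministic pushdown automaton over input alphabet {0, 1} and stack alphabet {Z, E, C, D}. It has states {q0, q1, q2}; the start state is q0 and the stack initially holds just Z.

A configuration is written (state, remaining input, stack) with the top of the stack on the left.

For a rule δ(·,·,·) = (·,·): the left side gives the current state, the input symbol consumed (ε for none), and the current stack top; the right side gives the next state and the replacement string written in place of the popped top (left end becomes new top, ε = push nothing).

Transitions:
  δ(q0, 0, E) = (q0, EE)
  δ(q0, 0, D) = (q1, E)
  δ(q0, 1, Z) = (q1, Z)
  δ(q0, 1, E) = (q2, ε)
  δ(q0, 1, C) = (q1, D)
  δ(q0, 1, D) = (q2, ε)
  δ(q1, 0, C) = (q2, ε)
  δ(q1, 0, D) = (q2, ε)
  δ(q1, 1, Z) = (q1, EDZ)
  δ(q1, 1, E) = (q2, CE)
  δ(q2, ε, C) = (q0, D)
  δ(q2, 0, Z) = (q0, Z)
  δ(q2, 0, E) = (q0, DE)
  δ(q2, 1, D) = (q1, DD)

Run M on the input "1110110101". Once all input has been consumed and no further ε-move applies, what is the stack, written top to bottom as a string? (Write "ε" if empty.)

EEDZ

(q0, 1110110101, Z)
  read 1, top Z: go to q1, push Z → (q1, 110110101, Z)
  read 1, top Z: go to q1, push EDZ → (q1, 10110101, EDZ)
  read 1, top E: go to q2, push CE → (q2, 0110101, CEDZ)
  ε-move, top C: go to q0, push D → (q0, 0110101, DEDZ)
  read 0, top D: go to q1, push E → (q1, 110101, EEDZ)
  read 1, top E: go to q2, push CE → (q2, 10101, CEEDZ)
  ε-move, top C: go to q0, push D → (q0, 10101, DEEDZ)
  read 1, top D: go to q2, push ε → (q2, 0101, EEDZ)
  read 0, top E: go to q0, push DE → (q0, 101, DEEDZ)
  read 1, top D: go to q2, push ε → (q2, 01, EEDZ)
  read 0, top E: go to q0, push DE → (q0, 1, DEEDZ)
  read 1, top D: go to q2, push ε → (q2, ε, EEDZ)
All input consumed in state q2 with stack EEDZ.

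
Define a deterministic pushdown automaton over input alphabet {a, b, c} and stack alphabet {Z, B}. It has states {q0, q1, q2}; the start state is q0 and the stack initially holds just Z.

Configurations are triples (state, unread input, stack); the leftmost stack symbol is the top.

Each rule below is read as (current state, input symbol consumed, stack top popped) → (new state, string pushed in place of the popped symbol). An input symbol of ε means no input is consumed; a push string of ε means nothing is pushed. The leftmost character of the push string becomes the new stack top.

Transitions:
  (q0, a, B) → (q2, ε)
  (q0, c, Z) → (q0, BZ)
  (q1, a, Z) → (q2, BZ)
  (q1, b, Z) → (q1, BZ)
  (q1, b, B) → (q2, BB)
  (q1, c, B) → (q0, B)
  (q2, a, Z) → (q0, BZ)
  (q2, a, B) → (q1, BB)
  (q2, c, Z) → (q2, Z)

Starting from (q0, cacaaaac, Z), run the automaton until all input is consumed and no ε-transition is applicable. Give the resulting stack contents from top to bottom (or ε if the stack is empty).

(q0, cacaaaac, Z) ⊢ (q0, acaaaac, BZ) ⊢ (q2, caaaac, Z) ⊢ (q2, aaaac, Z) ⊢ (q0, aaac, BZ) ⊢ (q2, aac, Z) ⊢ (q0, ac, BZ) ⊢ (q2, c, Z) ⊢ (q2, ε, Z)
All input consumed in state q2 with stack Z.

Z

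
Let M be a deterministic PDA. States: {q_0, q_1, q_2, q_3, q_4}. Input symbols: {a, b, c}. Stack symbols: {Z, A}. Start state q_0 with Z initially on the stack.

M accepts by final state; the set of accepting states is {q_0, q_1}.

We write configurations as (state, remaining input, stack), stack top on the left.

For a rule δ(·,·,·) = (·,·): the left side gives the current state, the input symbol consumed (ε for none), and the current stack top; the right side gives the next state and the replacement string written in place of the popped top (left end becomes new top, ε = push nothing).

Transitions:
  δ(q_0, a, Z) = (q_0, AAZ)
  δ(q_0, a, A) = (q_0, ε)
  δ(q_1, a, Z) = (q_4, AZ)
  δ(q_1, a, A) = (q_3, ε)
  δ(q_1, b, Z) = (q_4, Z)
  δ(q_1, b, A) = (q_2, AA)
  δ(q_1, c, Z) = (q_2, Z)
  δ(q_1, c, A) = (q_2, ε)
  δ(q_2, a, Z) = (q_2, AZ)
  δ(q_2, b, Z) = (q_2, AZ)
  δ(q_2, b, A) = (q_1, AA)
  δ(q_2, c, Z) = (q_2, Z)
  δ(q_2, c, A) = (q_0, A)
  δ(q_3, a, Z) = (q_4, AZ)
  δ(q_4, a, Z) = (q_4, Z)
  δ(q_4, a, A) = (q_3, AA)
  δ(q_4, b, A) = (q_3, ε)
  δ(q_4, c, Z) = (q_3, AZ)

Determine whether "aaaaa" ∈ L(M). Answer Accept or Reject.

Accept

(q_0, aaaaa, Z)
  read a, top Z: go to q_0, push AAZ → (q_0, aaaa, AAZ)
  read a, top A: go to q_0, push ε → (q_0, aaa, AZ)
  read a, top A: go to q_0, push ε → (q_0, aa, Z)
  read a, top Z: go to q_0, push AAZ → (q_0, a, AAZ)
  read a, top A: go to q_0, push ε → (q_0, ε, AZ)
All input consumed; state q_0 ∈ F.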